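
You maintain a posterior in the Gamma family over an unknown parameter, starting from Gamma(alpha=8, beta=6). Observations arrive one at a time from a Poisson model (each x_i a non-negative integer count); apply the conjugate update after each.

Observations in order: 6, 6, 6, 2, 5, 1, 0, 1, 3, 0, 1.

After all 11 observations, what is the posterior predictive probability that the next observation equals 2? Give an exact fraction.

63156970602396052363776297289385468346087486976945/243776289943548892367424483322026114676581218648064

obs 1: x=6 → posterior Gamma(14, 7)
obs 2: x=6 → posterior Gamma(20, 8)
obs 3: x=6 → posterior Gamma(26, 9)
obs 4: x=2 → posterior Gamma(28, 10)
obs 5: x=5 → posterior Gamma(33, 11)
obs 6: x=1 → posterior Gamma(34, 12)
obs 7: x=0 → posterior Gamma(34, 13)
obs 8: x=1 → posterior Gamma(35, 14)
obs 9: x=3 → posterior Gamma(38, 15)
obs 10: x=0 → posterior Gamma(38, 16)
obs 11: x=1 → posterior Gamma(39, 17)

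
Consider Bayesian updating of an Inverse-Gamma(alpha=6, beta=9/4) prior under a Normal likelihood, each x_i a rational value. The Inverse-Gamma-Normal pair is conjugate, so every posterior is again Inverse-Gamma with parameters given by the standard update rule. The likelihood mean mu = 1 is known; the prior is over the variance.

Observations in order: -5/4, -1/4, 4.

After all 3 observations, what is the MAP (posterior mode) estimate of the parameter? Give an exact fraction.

161/136

obs 1: x=-5/4 → posterior Inverse-Gamma(13/2, 153/32)
obs 2: x=-1/4 → posterior Inverse-Gamma(7, 89/16)
obs 3: x=4 → posterior Inverse-Gamma(15/2, 161/16)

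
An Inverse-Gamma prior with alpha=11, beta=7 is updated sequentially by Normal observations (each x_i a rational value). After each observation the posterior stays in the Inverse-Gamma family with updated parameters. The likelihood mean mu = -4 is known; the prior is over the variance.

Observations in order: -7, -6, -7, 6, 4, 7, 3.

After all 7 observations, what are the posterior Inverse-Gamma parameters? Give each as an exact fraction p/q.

obs 1: x=-7 → posterior Inverse-Gamma(23/2, 23/2)
obs 2: x=-6 → posterior Inverse-Gamma(12, 27/2)
obs 3: x=-7 → posterior Inverse-Gamma(25/2, 18)
obs 4: x=6 → posterior Inverse-Gamma(13, 68)
obs 5: x=4 → posterior Inverse-Gamma(27/2, 100)
obs 6: x=7 → posterior Inverse-Gamma(14, 321/2)
obs 7: x=3 → posterior Inverse-Gamma(29/2, 185)

alpha=29/2, beta=185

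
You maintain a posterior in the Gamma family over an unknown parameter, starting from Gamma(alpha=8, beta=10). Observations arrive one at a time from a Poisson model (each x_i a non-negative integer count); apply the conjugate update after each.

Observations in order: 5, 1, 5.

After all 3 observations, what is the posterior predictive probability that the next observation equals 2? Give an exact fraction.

138882427585667380514315/585677787976993610924032

obs 1: x=5 → posterior Gamma(13, 11)
obs 2: x=1 → posterior Gamma(14, 12)
obs 3: x=5 → posterior Gamma(19, 13)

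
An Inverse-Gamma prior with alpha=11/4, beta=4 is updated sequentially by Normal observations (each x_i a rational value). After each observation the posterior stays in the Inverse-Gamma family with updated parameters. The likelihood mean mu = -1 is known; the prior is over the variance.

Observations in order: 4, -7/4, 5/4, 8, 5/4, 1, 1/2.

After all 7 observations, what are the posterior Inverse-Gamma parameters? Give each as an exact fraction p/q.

obs 1: x=4 → posterior Inverse-Gamma(13/4, 33/2)
obs 2: x=-7/4 → posterior Inverse-Gamma(15/4, 537/32)
obs 3: x=5/4 → posterior Inverse-Gamma(17/4, 309/16)
obs 4: x=8 → posterior Inverse-Gamma(19/4, 957/16)
obs 5: x=5/4 → posterior Inverse-Gamma(21/4, 1995/32)
obs 6: x=1 → posterior Inverse-Gamma(23/4, 2059/32)
obs 7: x=1/2 → posterior Inverse-Gamma(25/4, 2095/32)

alpha=25/4, beta=2095/32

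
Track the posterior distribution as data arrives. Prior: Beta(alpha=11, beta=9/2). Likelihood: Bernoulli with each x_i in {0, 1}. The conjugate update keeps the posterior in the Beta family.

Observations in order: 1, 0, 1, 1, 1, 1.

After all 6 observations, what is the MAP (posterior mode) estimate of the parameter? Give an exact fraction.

obs 1: x=1 → posterior Beta(12, 9/2)
obs 2: x=0 → posterior Beta(12, 11/2)
obs 3: x=1 → posterior Beta(13, 11/2)
obs 4: x=1 → posterior Beta(14, 11/2)
obs 5: x=1 → posterior Beta(15, 11/2)
obs 6: x=1 → posterior Beta(16, 11/2)

10/13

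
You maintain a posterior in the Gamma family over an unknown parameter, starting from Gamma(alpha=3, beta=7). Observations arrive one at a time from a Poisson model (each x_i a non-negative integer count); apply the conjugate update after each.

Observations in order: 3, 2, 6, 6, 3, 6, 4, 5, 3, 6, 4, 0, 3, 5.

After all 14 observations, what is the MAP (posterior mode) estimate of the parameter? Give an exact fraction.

58/21

obs 1: x=3 → posterior Gamma(6, 8)
obs 2: x=2 → posterior Gamma(8, 9)
obs 3: x=6 → posterior Gamma(14, 10)
obs 4: x=6 → posterior Gamma(20, 11)
obs 5: x=3 → posterior Gamma(23, 12)
obs 6: x=6 → posterior Gamma(29, 13)
obs 7: x=4 → posterior Gamma(33, 14)
obs 8: x=5 → posterior Gamma(38, 15)
obs 9: x=3 → posterior Gamma(41, 16)
obs 10: x=6 → posterior Gamma(47, 17)
obs 11: x=4 → posterior Gamma(51, 18)
obs 12: x=0 → posterior Gamma(51, 19)
obs 13: x=3 → posterior Gamma(54, 20)
obs 14: x=5 → posterior Gamma(59, 21)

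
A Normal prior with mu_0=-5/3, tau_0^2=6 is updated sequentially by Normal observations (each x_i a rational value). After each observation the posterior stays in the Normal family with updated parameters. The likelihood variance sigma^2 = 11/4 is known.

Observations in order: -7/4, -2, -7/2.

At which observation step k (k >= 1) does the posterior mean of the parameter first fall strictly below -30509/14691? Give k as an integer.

k = 3

obs 1: x=-7/4 → posterior Normal(-181/105, 66/35)
obs 2: x=-2 → posterior Normal(-325/177, 66/59)
obs 3: x=-7/2 → posterior Normal(-577/249, 66/83)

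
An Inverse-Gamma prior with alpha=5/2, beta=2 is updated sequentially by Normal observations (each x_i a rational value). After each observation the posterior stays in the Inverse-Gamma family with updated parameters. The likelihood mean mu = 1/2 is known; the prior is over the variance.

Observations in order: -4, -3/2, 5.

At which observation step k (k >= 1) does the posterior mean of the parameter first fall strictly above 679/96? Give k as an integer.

k = 3

obs 1: x=-4 → posterior Inverse-Gamma(3, 97/8)
obs 2: x=-3/2 → posterior Inverse-Gamma(7/2, 113/8)
obs 3: x=5 → posterior Inverse-Gamma(4, 97/4)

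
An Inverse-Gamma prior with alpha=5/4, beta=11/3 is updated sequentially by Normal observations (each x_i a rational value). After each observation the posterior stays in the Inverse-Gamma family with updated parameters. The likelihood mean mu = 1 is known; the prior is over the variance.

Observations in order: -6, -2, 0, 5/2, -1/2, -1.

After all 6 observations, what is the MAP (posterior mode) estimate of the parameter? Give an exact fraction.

obs 1: x=-6 → posterior Inverse-Gamma(7/4, 169/6)
obs 2: x=-2 → posterior Inverse-Gamma(9/4, 98/3)
obs 3: x=0 → posterior Inverse-Gamma(11/4, 199/6)
obs 4: x=5/2 → posterior Inverse-Gamma(13/4, 823/24)
obs 5: x=-1/2 → posterior Inverse-Gamma(15/4, 425/12)
obs 6: x=-1 → posterior Inverse-Gamma(17/4, 449/12)

449/63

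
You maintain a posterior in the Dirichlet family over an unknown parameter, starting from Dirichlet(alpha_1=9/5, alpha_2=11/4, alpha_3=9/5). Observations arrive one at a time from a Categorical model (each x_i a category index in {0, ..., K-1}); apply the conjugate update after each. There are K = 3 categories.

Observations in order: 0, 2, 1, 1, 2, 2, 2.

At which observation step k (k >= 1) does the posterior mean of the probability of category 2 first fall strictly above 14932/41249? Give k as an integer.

k = 6

obs 1: x=0 → posterior Dirichlet(14/5, 11/4, 9/5)
obs 2: x=2 → posterior Dirichlet(14/5, 11/4, 14/5)
obs 3: x=1 → posterior Dirichlet(14/5, 15/4, 14/5)
obs 4: x=1 → posterior Dirichlet(14/5, 19/4, 14/5)
obs 5: x=2 → posterior Dirichlet(14/5, 19/4, 19/5)
obs 6: x=2 → posterior Dirichlet(14/5, 19/4, 24/5)
obs 7: x=2 → posterior Dirichlet(14/5, 19/4, 29/5)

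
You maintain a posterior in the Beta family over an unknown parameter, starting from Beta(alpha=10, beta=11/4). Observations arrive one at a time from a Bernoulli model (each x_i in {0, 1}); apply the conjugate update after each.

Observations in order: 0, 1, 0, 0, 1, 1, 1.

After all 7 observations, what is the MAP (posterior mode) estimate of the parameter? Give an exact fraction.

52/71

obs 1: x=0 → posterior Beta(10, 15/4)
obs 2: x=1 → posterior Beta(11, 15/4)
obs 3: x=0 → posterior Beta(11, 19/4)
obs 4: x=0 → posterior Beta(11, 23/4)
obs 5: x=1 → posterior Beta(12, 23/4)
obs 6: x=1 → posterior Beta(13, 23/4)
obs 7: x=1 → posterior Beta(14, 23/4)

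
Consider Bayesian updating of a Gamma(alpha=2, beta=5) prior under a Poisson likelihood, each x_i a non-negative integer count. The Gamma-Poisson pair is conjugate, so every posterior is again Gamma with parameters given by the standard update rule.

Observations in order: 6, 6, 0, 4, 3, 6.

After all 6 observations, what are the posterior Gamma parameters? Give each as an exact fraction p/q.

obs 1: x=6 → posterior Gamma(8, 6)
obs 2: x=6 → posterior Gamma(14, 7)
obs 3: x=0 → posterior Gamma(14, 8)
obs 4: x=4 → posterior Gamma(18, 9)
obs 5: x=3 → posterior Gamma(21, 10)
obs 6: x=6 → posterior Gamma(27, 11)

alpha=27, beta=11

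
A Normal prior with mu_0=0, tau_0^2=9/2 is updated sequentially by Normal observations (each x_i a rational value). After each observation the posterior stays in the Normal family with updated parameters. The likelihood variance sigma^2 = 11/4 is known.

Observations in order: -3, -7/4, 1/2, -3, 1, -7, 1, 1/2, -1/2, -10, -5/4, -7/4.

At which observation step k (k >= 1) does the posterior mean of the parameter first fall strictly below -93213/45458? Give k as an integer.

obs 1: x=-3 → posterior Normal(-54/29, 99/58)
obs 2: x=-7/4 → posterior Normal(-171/94, 99/94)
obs 3: x=1/2 → posterior Normal(-153/130, 99/130)
obs 4: x=-3 → posterior Normal(-261/166, 99/166)
obs 5: x=1 → posterior Normal(-225/202, 99/202)
obs 6: x=-7 → posterior Normal(-477/238, 99/238)
obs 7: x=1 → posterior Normal(-441/274, 99/274)
obs 8: x=1/2 → posterior Normal(-423/310, 99/310)
obs 9: x=-1/2 → posterior Normal(-441/346, 99/346)
obs 10: x=-10 → posterior Normal(-801/382, 99/382)
obs 11: x=-5/4 → posterior Normal(-423/209, 9/38)
obs 12: x=-7/4 → posterior Normal(-909/454, 99/454)

k = 10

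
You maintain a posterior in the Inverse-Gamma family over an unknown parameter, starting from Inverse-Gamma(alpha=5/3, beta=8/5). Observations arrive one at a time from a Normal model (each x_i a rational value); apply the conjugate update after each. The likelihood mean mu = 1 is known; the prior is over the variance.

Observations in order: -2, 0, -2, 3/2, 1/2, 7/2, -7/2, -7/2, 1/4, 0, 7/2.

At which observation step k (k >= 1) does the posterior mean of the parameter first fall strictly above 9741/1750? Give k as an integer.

obs 1: x=-2 → posterior Inverse-Gamma(13/6, 61/10)
obs 2: x=0 → posterior Inverse-Gamma(8/3, 33/5)
obs 3: x=-2 → posterior Inverse-Gamma(19/6, 111/10)
obs 4: x=3/2 → posterior Inverse-Gamma(11/3, 449/40)
obs 5: x=1/2 → posterior Inverse-Gamma(25/6, 227/20)
obs 6: x=7/2 → posterior Inverse-Gamma(14/3, 579/40)
obs 7: x=-7/2 → posterior Inverse-Gamma(31/6, 123/5)
obs 8: x=-7/2 → posterior Inverse-Gamma(17/3, 1389/40)
obs 9: x=1/4 → posterior Inverse-Gamma(37/6, 5601/160)
obs 10: x=0 → posterior Inverse-Gamma(20/3, 5681/160)
obs 11: x=7/2 → posterior Inverse-Gamma(43/6, 6181/160)

k = 7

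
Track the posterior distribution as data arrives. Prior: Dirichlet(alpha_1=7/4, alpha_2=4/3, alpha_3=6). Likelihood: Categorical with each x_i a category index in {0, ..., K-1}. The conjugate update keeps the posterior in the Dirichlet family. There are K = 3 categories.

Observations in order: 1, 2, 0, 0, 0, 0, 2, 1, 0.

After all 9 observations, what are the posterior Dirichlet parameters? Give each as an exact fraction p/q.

alpha_1=27/4, alpha_2=10/3, alpha_3=8

obs 1: x=1 → posterior Dirichlet(7/4, 7/3, 6)
obs 2: x=2 → posterior Dirichlet(7/4, 7/3, 7)
obs 3: x=0 → posterior Dirichlet(11/4, 7/3, 7)
obs 4: x=0 → posterior Dirichlet(15/4, 7/3, 7)
obs 5: x=0 → posterior Dirichlet(19/4, 7/3, 7)
obs 6: x=0 → posterior Dirichlet(23/4, 7/3, 7)
obs 7: x=2 → posterior Dirichlet(23/4, 7/3, 8)
obs 8: x=1 → posterior Dirichlet(23/4, 10/3, 8)
obs 9: x=0 → posterior Dirichlet(27/4, 10/3, 8)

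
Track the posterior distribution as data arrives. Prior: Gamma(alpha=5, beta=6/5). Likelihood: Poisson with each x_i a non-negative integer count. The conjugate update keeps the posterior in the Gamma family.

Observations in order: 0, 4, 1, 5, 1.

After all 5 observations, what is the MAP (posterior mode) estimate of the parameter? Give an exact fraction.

75/31

obs 1: x=0 → posterior Gamma(5, 11/5)
obs 2: x=4 → posterior Gamma(9, 16/5)
obs 3: x=1 → posterior Gamma(10, 21/5)
obs 4: x=5 → posterior Gamma(15, 26/5)
obs 5: x=1 → posterior Gamma(16, 31/5)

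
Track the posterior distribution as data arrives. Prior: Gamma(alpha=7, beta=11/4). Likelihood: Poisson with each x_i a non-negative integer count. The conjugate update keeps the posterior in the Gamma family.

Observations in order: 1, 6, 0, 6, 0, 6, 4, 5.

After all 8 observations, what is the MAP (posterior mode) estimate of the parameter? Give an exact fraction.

136/43

obs 1: x=1 → posterior Gamma(8, 15/4)
obs 2: x=6 → posterior Gamma(14, 19/4)
obs 3: x=0 → posterior Gamma(14, 23/4)
obs 4: x=6 → posterior Gamma(20, 27/4)
obs 5: x=0 → posterior Gamma(20, 31/4)
obs 6: x=6 → posterior Gamma(26, 35/4)
obs 7: x=4 → posterior Gamma(30, 39/4)
obs 8: x=5 → posterior Gamma(35, 43/4)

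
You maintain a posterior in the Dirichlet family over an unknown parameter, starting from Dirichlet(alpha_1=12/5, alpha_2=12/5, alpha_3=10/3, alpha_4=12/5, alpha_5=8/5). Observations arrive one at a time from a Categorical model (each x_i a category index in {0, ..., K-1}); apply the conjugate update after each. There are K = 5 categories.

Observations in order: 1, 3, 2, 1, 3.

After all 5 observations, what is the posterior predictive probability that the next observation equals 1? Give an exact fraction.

66/257

obs 1: x=1 → posterior Dirichlet(12/5, 17/5, 10/3, 12/5, 8/5)
obs 2: x=3 → posterior Dirichlet(12/5, 17/5, 10/3, 17/5, 8/5)
obs 3: x=2 → posterior Dirichlet(12/5, 17/5, 13/3, 17/5, 8/5)
obs 4: x=1 → posterior Dirichlet(12/5, 22/5, 13/3, 17/5, 8/5)
obs 5: x=3 → posterior Dirichlet(12/5, 22/5, 13/3, 22/5, 8/5)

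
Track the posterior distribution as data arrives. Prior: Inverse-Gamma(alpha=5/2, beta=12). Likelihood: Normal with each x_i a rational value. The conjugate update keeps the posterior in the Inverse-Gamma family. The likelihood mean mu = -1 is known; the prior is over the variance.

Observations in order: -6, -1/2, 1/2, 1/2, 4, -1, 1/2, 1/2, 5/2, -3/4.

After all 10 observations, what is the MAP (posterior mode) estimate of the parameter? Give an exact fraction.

1529/272

obs 1: x=-6 → posterior Inverse-Gamma(3, 49/2)
obs 2: x=-1/2 → posterior Inverse-Gamma(7/2, 197/8)
obs 3: x=1/2 → posterior Inverse-Gamma(4, 103/4)
obs 4: x=1/2 → posterior Inverse-Gamma(9/2, 215/8)
obs 5: x=4 → posterior Inverse-Gamma(5, 315/8)
obs 6: x=-1 → posterior Inverse-Gamma(11/2, 315/8)
obs 7: x=1/2 → posterior Inverse-Gamma(6, 81/2)
obs 8: x=1/2 → posterior Inverse-Gamma(13/2, 333/8)
obs 9: x=5/2 → posterior Inverse-Gamma(7, 191/4)
obs 10: x=-3/4 → posterior Inverse-Gamma(15/2, 1529/32)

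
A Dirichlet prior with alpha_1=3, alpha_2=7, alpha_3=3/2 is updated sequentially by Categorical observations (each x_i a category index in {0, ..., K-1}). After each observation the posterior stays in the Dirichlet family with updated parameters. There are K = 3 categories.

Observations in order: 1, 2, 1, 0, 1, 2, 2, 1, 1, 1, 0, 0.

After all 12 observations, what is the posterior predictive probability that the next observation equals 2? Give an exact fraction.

obs 1: x=1 → posterior Dirichlet(3, 8, 3/2)
obs 2: x=2 → posterior Dirichlet(3, 8, 5/2)
obs 3: x=1 → posterior Dirichlet(3, 9, 5/2)
obs 4: x=0 → posterior Dirichlet(4, 9, 5/2)
obs 5: x=1 → posterior Dirichlet(4, 10, 5/2)
obs 6: x=2 → posterior Dirichlet(4, 10, 7/2)
obs 7: x=2 → posterior Dirichlet(4, 10, 9/2)
obs 8: x=1 → posterior Dirichlet(4, 11, 9/2)
obs 9: x=1 → posterior Dirichlet(4, 12, 9/2)
obs 10: x=1 → posterior Dirichlet(4, 13, 9/2)
obs 11: x=0 → posterior Dirichlet(5, 13, 9/2)
obs 12: x=0 → posterior Dirichlet(6, 13, 9/2)

9/47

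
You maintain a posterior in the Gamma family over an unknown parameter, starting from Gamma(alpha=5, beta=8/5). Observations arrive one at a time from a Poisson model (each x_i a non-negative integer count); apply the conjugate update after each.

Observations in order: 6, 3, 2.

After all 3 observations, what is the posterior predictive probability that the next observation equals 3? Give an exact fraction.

39095391399966366387126375/195831528126838026966925312

obs 1: x=6 → posterior Gamma(11, 13/5)
obs 2: x=3 → posterior Gamma(14, 18/5)
obs 3: x=2 → posterior Gamma(16, 23/5)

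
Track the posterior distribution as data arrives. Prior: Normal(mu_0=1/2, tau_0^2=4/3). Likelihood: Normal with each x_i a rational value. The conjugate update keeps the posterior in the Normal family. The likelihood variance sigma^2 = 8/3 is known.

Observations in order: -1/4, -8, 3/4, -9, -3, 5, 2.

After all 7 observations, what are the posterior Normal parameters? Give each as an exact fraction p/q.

mu_0=-23/18, tau_0^2=8/27

obs 1: x=-1/4 → posterior Normal(1/4, 8/9)
obs 2: x=-8 → posterior Normal(-29/16, 2/3)
obs 3: x=3/4 → posterior Normal(-13/10, 8/15)
obs 4: x=-9 → posterior Normal(-31/12, 4/9)
obs 5: x=-3 → posterior Normal(-37/14, 8/21)
obs 6: x=5 → posterior Normal(-27/16, 1/3)
obs 7: x=2 → posterior Normal(-23/18, 8/27)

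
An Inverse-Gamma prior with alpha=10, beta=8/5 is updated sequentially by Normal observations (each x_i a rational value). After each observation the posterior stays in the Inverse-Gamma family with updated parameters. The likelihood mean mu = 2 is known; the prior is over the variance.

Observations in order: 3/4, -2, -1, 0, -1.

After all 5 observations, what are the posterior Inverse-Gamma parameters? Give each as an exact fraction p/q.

obs 1: x=3/4 → posterior Inverse-Gamma(21/2, 381/160)
obs 2: x=-2 → posterior Inverse-Gamma(11, 1661/160)
obs 3: x=-1 → posterior Inverse-Gamma(23/2, 2381/160)
obs 4: x=0 → posterior Inverse-Gamma(12, 2701/160)
obs 5: x=-1 → posterior Inverse-Gamma(25/2, 3421/160)

alpha=25/2, beta=3421/160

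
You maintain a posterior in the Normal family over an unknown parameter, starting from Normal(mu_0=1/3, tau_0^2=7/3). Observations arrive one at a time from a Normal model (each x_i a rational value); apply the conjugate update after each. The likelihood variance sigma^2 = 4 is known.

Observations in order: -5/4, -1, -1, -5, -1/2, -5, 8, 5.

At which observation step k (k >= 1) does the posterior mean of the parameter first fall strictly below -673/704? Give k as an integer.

k = 4

obs 1: x=-5/4 → posterior Normal(-1/4, 28/19)
obs 2: x=-1 → posterior Normal(-47/104, 14/13)
obs 3: x=-1 → posterior Normal(-25/44, 28/33)
obs 4: x=-5 → posterior Normal(-43/32, 7/10)
obs 5: x=-1/2 → posterior Normal(-229/188, 28/47)
obs 6: x=-5 → posterior Normal(-41/24, 14/27)
obs 7: x=8 → posterior Normal(-145/244, 28/61)
obs 8: x=5 → posterior Normal(-5/272, 7/17)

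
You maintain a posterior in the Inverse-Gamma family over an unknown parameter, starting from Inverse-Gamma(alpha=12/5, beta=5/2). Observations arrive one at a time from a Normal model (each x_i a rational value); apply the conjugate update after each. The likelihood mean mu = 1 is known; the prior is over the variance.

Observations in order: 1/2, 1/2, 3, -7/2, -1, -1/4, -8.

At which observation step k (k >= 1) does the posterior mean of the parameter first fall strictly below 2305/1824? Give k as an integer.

obs 1: x=1/2 → posterior Inverse-Gamma(29/10, 21/8)
obs 2: x=1/2 → posterior Inverse-Gamma(17/5, 11/4)
obs 3: x=3 → posterior Inverse-Gamma(39/10, 19/4)
obs 4: x=-7/2 → posterior Inverse-Gamma(22/5, 119/8)
obs 5: x=-1 → posterior Inverse-Gamma(49/10, 135/8)
obs 6: x=-1/4 → posterior Inverse-Gamma(27/5, 565/32)
obs 7: x=-8 → posterior Inverse-Gamma(59/10, 1861/32)

k = 2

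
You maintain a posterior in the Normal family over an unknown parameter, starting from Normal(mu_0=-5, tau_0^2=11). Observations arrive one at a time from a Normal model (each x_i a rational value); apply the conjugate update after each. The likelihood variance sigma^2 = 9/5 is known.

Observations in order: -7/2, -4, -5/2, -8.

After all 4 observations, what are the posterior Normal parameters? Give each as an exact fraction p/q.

obs 1: x=-7/2 → posterior Normal(-475/128, 99/64)
obs 2: x=-4 → posterior Normal(-915/238, 99/119)
obs 3: x=-5/2 → posterior Normal(-595/174, 33/58)
obs 4: x=-8 → posterior Normal(-1035/229, 99/229)

mu_0=-1035/229, tau_0^2=99/229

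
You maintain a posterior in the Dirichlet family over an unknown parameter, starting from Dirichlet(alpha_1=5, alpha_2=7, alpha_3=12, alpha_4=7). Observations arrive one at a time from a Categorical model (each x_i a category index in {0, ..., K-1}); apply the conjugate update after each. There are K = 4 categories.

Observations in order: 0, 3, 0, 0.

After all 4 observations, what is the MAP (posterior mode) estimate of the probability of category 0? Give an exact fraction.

7/31

obs 1: x=0 → posterior Dirichlet(6, 7, 12, 7)
obs 2: x=3 → posterior Dirichlet(6, 7, 12, 8)
obs 3: x=0 → posterior Dirichlet(7, 7, 12, 8)
obs 4: x=0 → posterior Dirichlet(8, 7, 12, 8)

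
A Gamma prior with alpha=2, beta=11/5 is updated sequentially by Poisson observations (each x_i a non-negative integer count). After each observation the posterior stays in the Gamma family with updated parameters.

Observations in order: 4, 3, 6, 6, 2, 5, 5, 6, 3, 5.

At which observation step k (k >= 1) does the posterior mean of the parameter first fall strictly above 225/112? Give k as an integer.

k = 2

obs 1: x=4 → posterior Gamma(6, 16/5)
obs 2: x=3 → posterior Gamma(9, 21/5)
obs 3: x=6 → posterior Gamma(15, 26/5)
obs 4: x=6 → posterior Gamma(21, 31/5)
obs 5: x=2 → posterior Gamma(23, 36/5)
obs 6: x=5 → posterior Gamma(28, 41/5)
obs 7: x=5 → posterior Gamma(33, 46/5)
obs 8: x=6 → posterior Gamma(39, 51/5)
obs 9: x=3 → posterior Gamma(42, 56/5)
obs 10: x=5 → posterior Gamma(47, 61/5)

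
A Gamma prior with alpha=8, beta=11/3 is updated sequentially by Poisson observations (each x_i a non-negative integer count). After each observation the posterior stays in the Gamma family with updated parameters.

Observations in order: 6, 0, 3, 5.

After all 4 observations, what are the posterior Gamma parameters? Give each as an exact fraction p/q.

obs 1: x=6 → posterior Gamma(14, 14/3)
obs 2: x=0 → posterior Gamma(14, 17/3)
obs 3: x=3 → posterior Gamma(17, 20/3)
obs 4: x=5 → posterior Gamma(22, 23/3)

alpha=22, beta=23/3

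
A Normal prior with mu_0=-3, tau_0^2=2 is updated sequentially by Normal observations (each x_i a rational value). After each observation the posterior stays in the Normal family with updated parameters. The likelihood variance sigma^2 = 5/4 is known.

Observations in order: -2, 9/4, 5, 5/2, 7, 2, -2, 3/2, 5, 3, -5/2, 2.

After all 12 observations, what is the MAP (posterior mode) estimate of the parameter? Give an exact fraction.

175/101

obs 1: x=-2 → posterior Normal(-31/13, 10/13)
obs 2: x=9/4 → posterior Normal(-13/21, 10/21)
obs 3: x=5 → posterior Normal(27/29, 10/29)
obs 4: x=5/2 → posterior Normal(47/37, 10/37)
obs 5: x=7 → posterior Normal(103/45, 2/9)
obs 6: x=2 → posterior Normal(119/53, 10/53)
obs 7: x=-2 → posterior Normal(103/61, 10/61)
obs 8: x=3/2 → posterior Normal(5/3, 10/69)
obs 9: x=5 → posterior Normal(155/77, 10/77)
obs 10: x=3 → posterior Normal(179/85, 2/17)
obs 11: x=-5/2 → posterior Normal(53/31, 10/93)
obs 12: x=2 → posterior Normal(175/101, 10/101)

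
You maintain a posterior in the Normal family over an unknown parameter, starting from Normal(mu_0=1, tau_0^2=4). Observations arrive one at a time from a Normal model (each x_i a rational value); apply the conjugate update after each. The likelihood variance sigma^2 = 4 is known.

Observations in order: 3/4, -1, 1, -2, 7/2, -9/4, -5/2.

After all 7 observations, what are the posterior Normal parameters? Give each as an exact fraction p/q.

mu_0=-3/16, tau_0^2=1/2

obs 1: x=3/4 → posterior Normal(7/8, 2)
obs 2: x=-1 → posterior Normal(1/4, 4/3)
obs 3: x=1 → posterior Normal(7/16, 1)
obs 4: x=-2 → posterior Normal(-1/20, 4/5)
obs 5: x=7/2 → posterior Normal(13/24, 2/3)
obs 6: x=-9/4 → posterior Normal(1/7, 4/7)
obs 7: x=-5/2 → posterior Normal(-3/16, 1/2)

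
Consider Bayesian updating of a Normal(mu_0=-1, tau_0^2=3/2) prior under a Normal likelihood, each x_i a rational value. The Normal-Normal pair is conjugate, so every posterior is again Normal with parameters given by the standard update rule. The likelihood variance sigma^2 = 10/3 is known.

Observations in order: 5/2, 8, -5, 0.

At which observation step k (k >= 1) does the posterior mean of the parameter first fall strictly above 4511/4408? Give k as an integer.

k = 2

obs 1: x=5/2 → posterior Normal(5/58, 30/29)
obs 2: x=8 → posterior Normal(149/76, 15/19)
obs 3: x=-5 → posterior Normal(59/94, 30/47)
obs 4: x=0 → posterior Normal(59/112, 15/28)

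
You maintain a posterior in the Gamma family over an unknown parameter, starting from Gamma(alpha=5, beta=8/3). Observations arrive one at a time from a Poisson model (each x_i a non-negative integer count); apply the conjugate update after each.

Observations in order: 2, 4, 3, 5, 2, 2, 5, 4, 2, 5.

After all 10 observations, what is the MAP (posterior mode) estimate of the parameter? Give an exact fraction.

obs 1: x=2 → posterior Gamma(7, 11/3)
obs 2: x=4 → posterior Gamma(11, 14/3)
obs 3: x=3 → posterior Gamma(14, 17/3)
obs 4: x=5 → posterior Gamma(19, 20/3)
obs 5: x=2 → posterior Gamma(21, 23/3)
obs 6: x=2 → posterior Gamma(23, 26/3)
obs 7: x=5 → posterior Gamma(28, 29/3)
obs 8: x=4 → posterior Gamma(32, 32/3)
obs 9: x=2 → posterior Gamma(34, 35/3)
obs 10: x=5 → posterior Gamma(39, 38/3)

3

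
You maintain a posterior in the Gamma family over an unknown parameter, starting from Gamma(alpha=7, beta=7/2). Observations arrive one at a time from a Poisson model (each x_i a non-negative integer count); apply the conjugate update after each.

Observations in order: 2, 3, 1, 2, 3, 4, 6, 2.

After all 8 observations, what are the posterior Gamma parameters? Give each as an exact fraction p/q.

obs 1: x=2 → posterior Gamma(9, 9/2)
obs 2: x=3 → posterior Gamma(12, 11/2)
obs 3: x=1 → posterior Gamma(13, 13/2)
obs 4: x=2 → posterior Gamma(15, 15/2)
obs 5: x=3 → posterior Gamma(18, 17/2)
obs 6: x=4 → posterior Gamma(22, 19/2)
obs 7: x=6 → posterior Gamma(28, 21/2)
obs 8: x=2 → posterior Gamma(30, 23/2)

alpha=30, beta=23/2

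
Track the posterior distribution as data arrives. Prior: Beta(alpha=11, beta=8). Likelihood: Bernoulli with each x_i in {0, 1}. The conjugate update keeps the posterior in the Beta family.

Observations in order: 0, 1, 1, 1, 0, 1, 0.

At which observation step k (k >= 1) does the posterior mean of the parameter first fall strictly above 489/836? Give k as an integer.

k = 3

obs 1: x=0 → posterior Beta(11, 9)
obs 2: x=1 → posterior Beta(12, 9)
obs 3: x=1 → posterior Beta(13, 9)
obs 4: x=1 → posterior Beta(14, 9)
obs 5: x=0 → posterior Beta(14, 10)
obs 6: x=1 → posterior Beta(15, 10)
obs 7: x=0 → posterior Beta(15, 11)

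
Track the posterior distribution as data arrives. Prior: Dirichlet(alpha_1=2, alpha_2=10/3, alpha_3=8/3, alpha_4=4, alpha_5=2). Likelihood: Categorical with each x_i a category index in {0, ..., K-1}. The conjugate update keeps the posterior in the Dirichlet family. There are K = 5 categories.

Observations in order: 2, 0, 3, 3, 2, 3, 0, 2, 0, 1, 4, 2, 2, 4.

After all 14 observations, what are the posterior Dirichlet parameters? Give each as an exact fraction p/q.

alpha_1=5, alpha_2=13/3, alpha_3=23/3, alpha_4=7, alpha_5=4

obs 1: x=2 → posterior Dirichlet(2, 10/3, 11/3, 4, 2)
obs 2: x=0 → posterior Dirichlet(3, 10/3, 11/3, 4, 2)
obs 3: x=3 → posterior Dirichlet(3, 10/3, 11/3, 5, 2)
obs 4: x=3 → posterior Dirichlet(3, 10/3, 11/3, 6, 2)
obs 5: x=2 → posterior Dirichlet(3, 10/3, 14/3, 6, 2)
obs 6: x=3 → posterior Dirichlet(3, 10/3, 14/3, 7, 2)
obs 7: x=0 → posterior Dirichlet(4, 10/3, 14/3, 7, 2)
obs 8: x=2 → posterior Dirichlet(4, 10/3, 17/3, 7, 2)
obs 9: x=0 → posterior Dirichlet(5, 10/3, 17/3, 7, 2)
obs 10: x=1 → posterior Dirichlet(5, 13/3, 17/3, 7, 2)
obs 11: x=4 → posterior Dirichlet(5, 13/3, 17/3, 7, 3)
obs 12: x=2 → posterior Dirichlet(5, 13/3, 20/3, 7, 3)
obs 13: x=2 → posterior Dirichlet(5, 13/3, 23/3, 7, 3)
obs 14: x=4 → posterior Dirichlet(5, 13/3, 23/3, 7, 4)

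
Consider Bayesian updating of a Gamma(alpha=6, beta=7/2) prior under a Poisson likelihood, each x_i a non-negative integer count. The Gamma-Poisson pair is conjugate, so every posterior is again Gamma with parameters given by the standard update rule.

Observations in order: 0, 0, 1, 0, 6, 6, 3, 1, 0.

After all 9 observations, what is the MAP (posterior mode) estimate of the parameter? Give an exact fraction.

44/25

obs 1: x=0 → posterior Gamma(6, 9/2)
obs 2: x=0 → posterior Gamma(6, 11/2)
obs 3: x=1 → posterior Gamma(7, 13/2)
obs 4: x=0 → posterior Gamma(7, 15/2)
obs 5: x=6 → posterior Gamma(13, 17/2)
obs 6: x=6 → posterior Gamma(19, 19/2)
obs 7: x=3 → posterior Gamma(22, 21/2)
obs 8: x=1 → posterior Gamma(23, 23/2)
obs 9: x=0 → posterior Gamma(23, 25/2)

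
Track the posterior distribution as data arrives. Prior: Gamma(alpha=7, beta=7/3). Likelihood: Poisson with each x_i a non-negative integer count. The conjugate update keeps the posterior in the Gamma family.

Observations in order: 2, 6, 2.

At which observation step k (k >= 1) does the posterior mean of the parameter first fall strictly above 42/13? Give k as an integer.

obs 1: x=2 → posterior Gamma(9, 10/3)
obs 2: x=6 → posterior Gamma(15, 13/3)
obs 3: x=2 → posterior Gamma(17, 16/3)

k = 2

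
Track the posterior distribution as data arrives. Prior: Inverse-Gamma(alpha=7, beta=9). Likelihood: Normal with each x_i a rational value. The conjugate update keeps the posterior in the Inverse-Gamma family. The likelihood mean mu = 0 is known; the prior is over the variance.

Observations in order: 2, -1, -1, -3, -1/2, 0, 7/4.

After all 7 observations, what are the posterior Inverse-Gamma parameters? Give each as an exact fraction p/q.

obs 1: x=2 → posterior Inverse-Gamma(15/2, 11)
obs 2: x=-1 → posterior Inverse-Gamma(8, 23/2)
obs 3: x=-1 → posterior Inverse-Gamma(17/2, 12)
obs 4: x=-3 → posterior Inverse-Gamma(9, 33/2)
obs 5: x=-1/2 → posterior Inverse-Gamma(19/2, 133/8)
obs 6: x=0 → posterior Inverse-Gamma(10, 133/8)
obs 7: x=7/4 → posterior Inverse-Gamma(21/2, 581/32)

alpha=21/2, beta=581/32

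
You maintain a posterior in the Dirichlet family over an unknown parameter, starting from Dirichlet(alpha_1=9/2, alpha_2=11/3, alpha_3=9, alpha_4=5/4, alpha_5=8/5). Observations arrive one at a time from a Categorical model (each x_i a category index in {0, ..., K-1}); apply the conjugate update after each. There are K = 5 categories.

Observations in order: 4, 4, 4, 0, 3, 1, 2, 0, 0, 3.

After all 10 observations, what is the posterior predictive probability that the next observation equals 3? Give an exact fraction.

195/1801

obs 1: x=4 → posterior Dirichlet(9/2, 11/3, 9, 5/4, 13/5)
obs 2: x=4 → posterior Dirichlet(9/2, 11/3, 9, 5/4, 18/5)
obs 3: x=4 → posterior Dirichlet(9/2, 11/3, 9, 5/4, 23/5)
obs 4: x=0 → posterior Dirichlet(11/2, 11/3, 9, 5/4, 23/5)
obs 5: x=3 → posterior Dirichlet(11/2, 11/3, 9, 9/4, 23/5)
obs 6: x=1 → posterior Dirichlet(11/2, 14/3, 9, 9/4, 23/5)
obs 7: x=2 → posterior Dirichlet(11/2, 14/3, 10, 9/4, 23/5)
obs 8: x=0 → posterior Dirichlet(13/2, 14/3, 10, 9/4, 23/5)
obs 9: x=0 → posterior Dirichlet(15/2, 14/3, 10, 9/4, 23/5)
obs 10: x=3 → posterior Dirichlet(15/2, 14/3, 10, 13/4, 23/5)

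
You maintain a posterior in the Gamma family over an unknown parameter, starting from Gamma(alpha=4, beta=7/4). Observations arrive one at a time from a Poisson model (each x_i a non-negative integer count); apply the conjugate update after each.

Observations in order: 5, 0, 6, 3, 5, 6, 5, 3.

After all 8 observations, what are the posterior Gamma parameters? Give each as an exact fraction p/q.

alpha=37, beta=39/4

obs 1: x=5 → posterior Gamma(9, 11/4)
obs 2: x=0 → posterior Gamma(9, 15/4)
obs 3: x=6 → posterior Gamma(15, 19/4)
obs 4: x=3 → posterior Gamma(18, 23/4)
obs 5: x=5 → posterior Gamma(23, 27/4)
obs 6: x=6 → posterior Gamma(29, 31/4)
obs 7: x=5 → posterior Gamma(34, 35/4)
obs 8: x=3 → posterior Gamma(37, 39/4)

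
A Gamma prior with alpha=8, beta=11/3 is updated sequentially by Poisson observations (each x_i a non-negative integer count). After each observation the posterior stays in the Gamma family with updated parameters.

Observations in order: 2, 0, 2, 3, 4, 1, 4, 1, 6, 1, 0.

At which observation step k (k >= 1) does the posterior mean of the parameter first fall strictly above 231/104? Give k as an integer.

obs 1: x=2 → posterior Gamma(10, 14/3)
obs 2: x=0 → posterior Gamma(10, 17/3)
obs 3: x=2 → posterior Gamma(12, 20/3)
obs 4: x=3 → posterior Gamma(15, 23/3)
obs 5: x=4 → posterior Gamma(19, 26/3)
obs 6: x=1 → posterior Gamma(20, 29/3)
obs 7: x=4 → posterior Gamma(24, 32/3)
obs 8: x=1 → posterior Gamma(25, 35/3)
obs 9: x=6 → posterior Gamma(31, 38/3)
obs 10: x=1 → posterior Gamma(32, 41/3)
obs 11: x=0 → posterior Gamma(32, 44/3)

k = 7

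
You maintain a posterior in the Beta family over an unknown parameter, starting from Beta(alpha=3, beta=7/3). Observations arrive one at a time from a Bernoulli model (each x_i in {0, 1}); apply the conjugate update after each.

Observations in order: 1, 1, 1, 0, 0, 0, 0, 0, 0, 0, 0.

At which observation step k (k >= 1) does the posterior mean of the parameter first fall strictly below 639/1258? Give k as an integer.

obs 1: x=1 → posterior Beta(4, 7/3)
obs 2: x=1 → posterior Beta(5, 7/3)
obs 3: x=1 → posterior Beta(6, 7/3)
obs 4: x=0 → posterior Beta(6, 10/3)
obs 5: x=0 → posterior Beta(6, 13/3)
obs 6: x=0 → posterior Beta(6, 16/3)
obs 7: x=0 → posterior Beta(6, 19/3)
obs 8: x=0 → posterior Beta(6, 22/3)
obs 9: x=0 → posterior Beta(6, 25/3)
obs 10: x=0 → posterior Beta(6, 28/3)
obs 11: x=0 → posterior Beta(6, 31/3)

k = 7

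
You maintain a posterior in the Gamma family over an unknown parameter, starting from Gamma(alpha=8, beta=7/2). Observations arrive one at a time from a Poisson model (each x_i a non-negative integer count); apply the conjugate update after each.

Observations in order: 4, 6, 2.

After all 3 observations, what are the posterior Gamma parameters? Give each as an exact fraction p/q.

obs 1: x=4 → posterior Gamma(12, 9/2)
obs 2: x=6 → posterior Gamma(18, 11/2)
obs 3: x=2 → posterior Gamma(20, 13/2)

alpha=20, beta=13/2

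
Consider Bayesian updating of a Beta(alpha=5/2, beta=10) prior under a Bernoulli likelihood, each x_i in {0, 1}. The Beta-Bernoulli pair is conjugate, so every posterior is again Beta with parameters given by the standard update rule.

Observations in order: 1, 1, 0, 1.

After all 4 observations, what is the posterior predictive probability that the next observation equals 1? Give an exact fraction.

1/3

obs 1: x=1 → posterior Beta(7/2, 10)
obs 2: x=1 → posterior Beta(9/2, 10)
obs 3: x=0 → posterior Beta(9/2, 11)
obs 4: x=1 → posterior Beta(11/2, 11)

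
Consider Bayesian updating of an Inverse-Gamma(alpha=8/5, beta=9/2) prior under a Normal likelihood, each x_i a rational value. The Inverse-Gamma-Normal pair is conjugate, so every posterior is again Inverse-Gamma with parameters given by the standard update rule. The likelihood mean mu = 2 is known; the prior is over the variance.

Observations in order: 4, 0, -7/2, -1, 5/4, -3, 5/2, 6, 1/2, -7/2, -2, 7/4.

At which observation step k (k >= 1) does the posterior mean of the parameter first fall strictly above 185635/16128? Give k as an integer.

k = 10

obs 1: x=4 → posterior Inverse-Gamma(21/10, 13/2)
obs 2: x=0 → posterior Inverse-Gamma(13/5, 17/2)
obs 3: x=-7/2 → posterior Inverse-Gamma(31/10, 189/8)
obs 4: x=-1 → posterior Inverse-Gamma(18/5, 225/8)
obs 5: x=5/4 → posterior Inverse-Gamma(41/10, 909/32)
obs 6: x=-3 → posterior Inverse-Gamma(23/5, 1309/32)
obs 7: x=5/2 → posterior Inverse-Gamma(51/10, 1313/32)
obs 8: x=6 → posterior Inverse-Gamma(28/5, 1569/32)
obs 9: x=1/2 → posterior Inverse-Gamma(61/10, 1605/32)
obs 10: x=-7/2 → posterior Inverse-Gamma(33/5, 2089/32)
obs 11: x=-2 → posterior Inverse-Gamma(71/10, 2345/32)
obs 12: x=7/4 → posterior Inverse-Gamma(38/5, 1173/16)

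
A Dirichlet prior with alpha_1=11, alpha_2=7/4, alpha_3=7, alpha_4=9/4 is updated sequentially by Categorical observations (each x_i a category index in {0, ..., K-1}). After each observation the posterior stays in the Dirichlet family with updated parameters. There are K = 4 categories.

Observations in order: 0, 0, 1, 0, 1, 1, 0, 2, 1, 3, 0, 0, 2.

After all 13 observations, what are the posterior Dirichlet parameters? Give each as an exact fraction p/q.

alpha_1=17, alpha_2=23/4, alpha_3=9, alpha_4=13/4

obs 1: x=0 → posterior Dirichlet(12, 7/4, 7, 9/4)
obs 2: x=0 → posterior Dirichlet(13, 7/4, 7, 9/4)
obs 3: x=1 → posterior Dirichlet(13, 11/4, 7, 9/4)
obs 4: x=0 → posterior Dirichlet(14, 11/4, 7, 9/4)
obs 5: x=1 → posterior Dirichlet(14, 15/4, 7, 9/4)
obs 6: x=1 → posterior Dirichlet(14, 19/4, 7, 9/4)
obs 7: x=0 → posterior Dirichlet(15, 19/4, 7, 9/4)
obs 8: x=2 → posterior Dirichlet(15, 19/4, 8, 9/4)
obs 9: x=1 → posterior Dirichlet(15, 23/4, 8, 9/4)
obs 10: x=3 → posterior Dirichlet(15, 23/4, 8, 13/4)
obs 11: x=0 → posterior Dirichlet(16, 23/4, 8, 13/4)
obs 12: x=0 → posterior Dirichlet(17, 23/4, 8, 13/4)
obs 13: x=2 → posterior Dirichlet(17, 23/4, 9, 13/4)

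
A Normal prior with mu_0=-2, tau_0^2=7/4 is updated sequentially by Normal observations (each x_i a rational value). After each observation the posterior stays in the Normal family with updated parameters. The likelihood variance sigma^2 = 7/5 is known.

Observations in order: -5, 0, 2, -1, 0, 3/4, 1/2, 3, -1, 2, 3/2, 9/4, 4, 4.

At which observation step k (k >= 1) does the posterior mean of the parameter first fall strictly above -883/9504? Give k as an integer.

k = 10

obs 1: x=-5 → posterior Normal(-11/3, 7/9)
obs 2: x=0 → posterior Normal(-33/14, 1/2)
obs 3: x=2 → posterior Normal(-23/19, 7/19)
obs 4: x=-1 → posterior Normal(-7/6, 7/24)
obs 5: x=0 → posterior Normal(-28/29, 7/29)
obs 6: x=3/4 → posterior Normal(-97/136, 7/34)
obs 7: x=1/2 → posterior Normal(-29/52, 7/39)
obs 8: x=3 → posterior Normal(-27/176, 7/44)
obs 9: x=-1 → posterior Normal(-47/196, 1/7)
obs 10: x=2 → posterior Normal(-7/216, 7/54)
obs 11: x=3/2 → posterior Normal(23/236, 7/59)
obs 12: x=9/4 → posterior Normal(17/64, 7/64)
obs 13: x=4 → posterior Normal(37/69, 7/69)
obs 14: x=4 → posterior Normal(57/74, 7/74)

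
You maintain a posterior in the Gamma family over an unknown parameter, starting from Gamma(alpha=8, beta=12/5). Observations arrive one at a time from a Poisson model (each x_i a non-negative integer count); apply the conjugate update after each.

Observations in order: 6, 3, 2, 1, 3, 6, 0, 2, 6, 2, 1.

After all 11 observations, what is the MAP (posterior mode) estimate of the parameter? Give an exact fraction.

obs 1: x=6 → posterior Gamma(14, 17/5)
obs 2: x=3 → posterior Gamma(17, 22/5)
obs 3: x=2 → posterior Gamma(19, 27/5)
obs 4: x=1 → posterior Gamma(20, 32/5)
obs 5: x=3 → posterior Gamma(23, 37/5)
obs 6: x=6 → posterior Gamma(29, 42/5)
obs 7: x=0 → posterior Gamma(29, 47/5)
obs 8: x=2 → posterior Gamma(31, 52/5)
obs 9: x=6 → posterior Gamma(37, 57/5)
obs 10: x=2 → posterior Gamma(39, 62/5)
obs 11: x=1 → posterior Gamma(40, 67/5)

195/67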